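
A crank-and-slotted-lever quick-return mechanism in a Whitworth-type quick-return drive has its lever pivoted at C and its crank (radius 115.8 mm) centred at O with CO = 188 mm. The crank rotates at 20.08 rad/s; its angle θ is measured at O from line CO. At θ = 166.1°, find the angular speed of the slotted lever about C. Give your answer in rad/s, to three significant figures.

ω = 20.08 rad/s
Crank pin A relative to C: A = (d + r cosθ, r sinθ); lever angle φ = atan2(r sinθ, d + r cosθ).
Differentiating tanφ: φ̇ = rω(d cosθ + r)/(d² + r² + 2dr cosθ).
d² + r² + 2dr cosθ = |CA|² = 0.00648787 m²;  d cosθ + r = -0.066695 m.
|ω_lever| = |0.1158·20.08·-0.066695| / 0.00648787 = 23.904 rad/s.

23.9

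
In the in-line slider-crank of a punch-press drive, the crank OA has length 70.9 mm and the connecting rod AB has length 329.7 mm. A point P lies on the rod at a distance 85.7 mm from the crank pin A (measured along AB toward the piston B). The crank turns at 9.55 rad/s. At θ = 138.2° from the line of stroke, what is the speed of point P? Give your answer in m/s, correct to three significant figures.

ω = 9.55 rad/s.  Crank-pin speed |V_A| = rω = 0.6771 m/s, perpendicular to OA.
Rod angle: sinφ = −(r/L) sinθ ⇒ φ = -8.241°; ω_rod = −rω cosθ/√(L²−r²sin²θ) = +1.5469 rad/s.
V_P = V_A + ω_rod × AP, with AP = 0.0857 m along the rod.
Components: V_Px = −rω sinθ − a·ω_rod·sinφ = -0.4323 m/s;  V_Py = rω cosθ + a·ω_rod·cosφ = -0.37355 m/s.
|V_P| = √(V_Px² + V_Py²) = 0.57134 m/s.

0.571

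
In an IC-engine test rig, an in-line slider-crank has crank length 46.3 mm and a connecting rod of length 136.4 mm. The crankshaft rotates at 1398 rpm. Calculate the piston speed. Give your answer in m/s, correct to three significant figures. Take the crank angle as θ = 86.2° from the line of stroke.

6.93

ω = 2π·1398/60 = 146.4 rad/s
For an in-line slider-crank, x = r cosθ + √(L² − r² sin²θ), so v = −rω sinθ·[1 + r cosθ/√(L² − r² sin²θ)].
With r = 0.0463 m, L = 0.1364 m, θ = 86.2°: √(L² − r² sin²θ) = 0.12834 m.
v = −0.0463·146.4·0.99780·[1 + 0.0463·0.06627/0.12834] = -6.925 m/s.
|v| = 6.925 m/s.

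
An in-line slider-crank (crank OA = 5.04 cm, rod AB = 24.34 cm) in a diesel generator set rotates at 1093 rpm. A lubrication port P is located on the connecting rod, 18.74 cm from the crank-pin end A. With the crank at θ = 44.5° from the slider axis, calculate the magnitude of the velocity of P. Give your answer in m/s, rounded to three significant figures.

4.61

ω = 114.5 rad/s.  Crank-pin speed |V_A| = rω = 5.7687 m/s, perpendicular to OA.
Rod angle: sinφ = −(r/L) sinθ ⇒ φ = -8.345°; ω_rod = −rω cosθ/√(L²−r²sin²θ) = -17.085 rad/s.
V_P = V_A + ω_rod × AP, with AP = 0.1874 m along the rod.
Components: V_Px = −rω sinθ − a·ω_rod·sinφ = -4.508 m/s;  V_Py = rω cosθ + a·ω_rod·cosφ = +0.94665 m/s.
|V_P| = √(V_Px² + V_Py²) = 4.6064 m/s.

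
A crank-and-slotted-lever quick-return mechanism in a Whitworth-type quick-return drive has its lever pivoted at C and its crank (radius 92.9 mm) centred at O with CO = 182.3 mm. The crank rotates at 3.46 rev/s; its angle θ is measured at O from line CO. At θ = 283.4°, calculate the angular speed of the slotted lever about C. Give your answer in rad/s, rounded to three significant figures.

ω = 21.74 rad/s (from 3.46 rev/s).
Crank pin A relative to C: A = (d + r cosθ, r sinθ); lever angle φ = atan2(r sinθ, d + r cosθ).
Differentiating tanφ: φ̇ = rω(d cosθ + r)/(d² + r² + 2dr cosθ).
d² + r² + 2dr cosθ = |CA|² = 0.0497133 m²;  d cosθ + r = +0.13515 m.
|ω_lever| = |0.0929·21.74·+0.13515| / 0.0497133 = 5.4904 rad/s.

5.49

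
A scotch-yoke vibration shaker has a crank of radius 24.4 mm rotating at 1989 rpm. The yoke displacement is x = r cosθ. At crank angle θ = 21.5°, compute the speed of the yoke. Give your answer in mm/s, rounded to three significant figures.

ω = 208.3 rad/s (from 1989 rpm).
x = r cosθ ⇒ ẋ = −rω sinθ.
|v| = rω|sinθ| = 0.0244·208.3·|sin 21.5°| = 1.8626 m/s = 1862.6 mm/s.

1860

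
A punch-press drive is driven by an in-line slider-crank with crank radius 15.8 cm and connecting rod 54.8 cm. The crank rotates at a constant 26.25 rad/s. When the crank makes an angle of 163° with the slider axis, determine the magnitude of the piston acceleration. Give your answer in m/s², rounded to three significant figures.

ω = 26.25 rad/s
x(θ) = r cosθ + √(L² − r² sin²θ); with ω constant, a = ω²·d²x/dθ².
d²x/dθ² = −r cosθ − r²(cos2θ)/√u − r⁴ sin²2θ/(4u^{3/2}),  u = L² − r² sin²θ = 0.29817 m².
Substituting r = 0.158 m, L = 0.548 m, θ = 163°: d²x/dθ² = +0.1129 m.
a = ω²·d²x/dθ² = (26.25)²·(+0.1129) = +77.792 m/s²;  |a| = 77.792 m/s².

77.8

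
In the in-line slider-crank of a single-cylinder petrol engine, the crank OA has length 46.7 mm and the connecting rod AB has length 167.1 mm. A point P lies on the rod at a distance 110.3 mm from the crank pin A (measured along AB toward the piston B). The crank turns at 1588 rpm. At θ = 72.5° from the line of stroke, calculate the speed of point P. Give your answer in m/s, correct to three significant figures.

7.87

ω = 166.3 rad/s.  Crank-pin speed |V_A| = rω = 7.766 m/s, perpendicular to OA.
Rod angle: sinφ = −(r/L) sinθ ⇒ φ = -15.458°; ω_rod = −rω cosθ/√(L²−r²sin²θ) = -14.5 rad/s.
V_P = V_A + ω_rod × AP, with AP = 0.1103 m along the rod.
Components: V_Px = −rω sinθ − a·ω_rod·sinφ = -7.8328 m/s;  V_Py = rω cosθ + a·ω_rod·cosφ = +0.7938 m/s.
|V_P| = √(V_Px² + V_Py²) = 7.8729 m/s.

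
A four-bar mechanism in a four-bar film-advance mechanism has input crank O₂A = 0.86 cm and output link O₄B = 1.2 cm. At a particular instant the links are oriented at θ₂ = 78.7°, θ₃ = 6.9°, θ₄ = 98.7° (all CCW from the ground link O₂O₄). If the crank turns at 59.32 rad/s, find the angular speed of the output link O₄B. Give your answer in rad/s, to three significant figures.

ω₂ = 59.32 rad/s
Differentiating the loop-closure r₂e^{iθ₂}+r₃e^{iθ₃}=r₁+r₄e^{iθ₄} gives r₂ω₂e^{iθ₂}+r₃ω₃e^{iθ₃}=r₄ω₄e^{iθ₄}.
Eliminating the other unknown: ω₄ = r₂ω₂ sin(θ₂−θ₃) / [r₄ sin(θ₄−θ₃)].
Numerator sine = +0.94997; denominator sine = +0.99951.
Result = 0.0086·59.32·(+0.94997) / (0.012·(+0.99951)) = +40.406 rad/s; magnitude 40.406 rad/s.

40.4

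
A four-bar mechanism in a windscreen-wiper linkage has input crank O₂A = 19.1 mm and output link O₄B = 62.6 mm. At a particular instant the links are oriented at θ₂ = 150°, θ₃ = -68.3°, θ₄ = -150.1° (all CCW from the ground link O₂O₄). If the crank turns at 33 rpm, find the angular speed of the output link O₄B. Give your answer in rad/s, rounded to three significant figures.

0.660

ω₂ = 3.456 rad/s (from 33 rpm).
Differentiating the loop-closure r₂e^{iθ₂}+r₃e^{iθ₃}=r₁+r₄e^{iθ₄} gives r₂ω₂e^{iθ₂}+r₃ω₃e^{iθ₃}=r₄ω₄e^{iθ₄}.
Eliminating the other unknown: ω₄ = r₂ω₂ sin(θ₂−θ₃) / [r₄ sin(θ₄−θ₃)].
Numerator sine = -0.61978; denominator sine = -0.98978.
Result = 0.0191·3.456·(-0.61978) / (0.0626·(-0.98978)) = +0.66024 rad/s; magnitude 0.66024 rad/s.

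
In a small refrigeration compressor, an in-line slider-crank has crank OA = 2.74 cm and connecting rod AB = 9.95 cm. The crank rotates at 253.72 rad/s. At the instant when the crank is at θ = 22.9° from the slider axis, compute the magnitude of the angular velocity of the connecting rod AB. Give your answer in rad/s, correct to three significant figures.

ω = 253.7 rad/s
The rod makes angle φ with the slider axis where L sinφ = r sinθ; differentiating, L cosφ·φ̇ = r ω cosθ.
L cosφ = √(L² − r² sin²θ) = 0.098927 m.
|ω_rod| = r ω |cosθ| / √(L² − r² sin²θ) = 0.0274·253.7·0.92119/0.098927 = 64.735 rad/s.

64.7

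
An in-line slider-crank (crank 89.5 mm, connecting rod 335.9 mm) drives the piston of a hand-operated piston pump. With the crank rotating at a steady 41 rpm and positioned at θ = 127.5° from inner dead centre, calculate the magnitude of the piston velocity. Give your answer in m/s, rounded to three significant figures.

ω = 2π·41/60 = 4.294 rad/s
For an in-line slider-crank, x = r cosθ + √(L² − r² sin²θ), so v = −rω sinθ·[1 + r cosθ/√(L² − r² sin²θ)].
With r = 0.0895 m, L = 0.3359 m, θ = 127.5°: √(L² − r² sin²θ) = 0.32831 m.
v = −0.0895·4.294·0.79335·[1 + 0.0895·-0.60876/0.32831] = -0.25427 m/s.
|v| = 0.25427 m/s.

0.254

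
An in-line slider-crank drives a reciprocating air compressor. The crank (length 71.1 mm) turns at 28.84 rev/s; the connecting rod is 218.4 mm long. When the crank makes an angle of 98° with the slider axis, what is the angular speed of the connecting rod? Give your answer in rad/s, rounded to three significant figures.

8.67

ω = 181.2 rad/s (converted from 28.84 rev/s).
The rod makes angle φ with the slider axis where L sinφ = r sinθ; differentiating, L cosφ·φ̇ = r ω cosθ.
L cosφ = √(L² − r² sin²θ) = 0.20674 m.
|ω_rod| = r ω |cosθ| / √(L² − r² sin²θ) = 0.0711·181.2·0.13917/0.20674 = 8.6731 rad/s.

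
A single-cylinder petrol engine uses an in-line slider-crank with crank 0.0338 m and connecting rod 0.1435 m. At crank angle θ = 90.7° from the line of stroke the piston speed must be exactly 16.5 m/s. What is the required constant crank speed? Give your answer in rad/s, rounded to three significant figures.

For an in-line slider-crank, |v_piston| = rω|sinθ|·[1 + r cosθ/√(L² − r² sin²θ)].
With r = 0.0338 m, L = 0.1435 m, θ = 90.7°: the bracketed kinematic factor |dx/dθ| = 0.033697 m.
ω = v/|dx/dθ| = 16.5/0.033697 = 489.65 rad/s.

490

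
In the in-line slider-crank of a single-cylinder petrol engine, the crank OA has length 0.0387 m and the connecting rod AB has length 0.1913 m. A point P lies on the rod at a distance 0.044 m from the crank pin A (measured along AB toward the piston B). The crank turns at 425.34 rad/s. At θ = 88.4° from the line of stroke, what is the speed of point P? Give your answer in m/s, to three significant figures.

ω = 425.3 rad/s.  Crank-pin speed |V_A| = rω = 16.461 m/s, perpendicular to OA.
Rod angle: sinφ = −(r/L) sinθ ⇒ φ = -11.667°; ω_rod = −rω cosθ/√(L²−r²sin²θ) = -2.4532 rad/s.
V_P = V_A + ω_rod × AP, with AP = 0.044 m along the rod.
Components: V_Px = −rω sinθ − a·ω_rod·sinφ = -16.476 m/s;  V_Py = rω cosθ + a·ω_rod·cosφ = +0.3539 m/s.
|V_P| = √(V_Px² + V_Py²) = 16.48 m/s.

16.5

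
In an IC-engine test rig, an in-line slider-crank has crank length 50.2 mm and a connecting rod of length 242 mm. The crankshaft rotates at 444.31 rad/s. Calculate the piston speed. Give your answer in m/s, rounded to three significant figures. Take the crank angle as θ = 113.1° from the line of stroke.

ω = 444.3 rad/s
For an in-line slider-crank, x = r cosθ + √(L² − r² sin²θ), so v = −rω sinθ·[1 + r cosθ/√(L² − r² sin²θ)].
With r = 0.0502 m, L = 0.242 m, θ = 113.1°: √(L² − r² sin²θ) = 0.23755 m.
v = −0.0502·444.3·0.91982·[1 + 0.0502·-0.39234/0.23755] = -18.815 m/s.
|v| = 18.815 m/s.

18.8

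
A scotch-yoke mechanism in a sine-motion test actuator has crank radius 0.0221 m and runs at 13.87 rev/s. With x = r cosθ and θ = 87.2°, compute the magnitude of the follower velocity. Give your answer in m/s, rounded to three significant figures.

ω = 87.15 rad/s (from 13.87 rev/s).
x = r cosθ ⇒ ẋ = −rω sinθ.
|v| = rω|sinθ| = 0.0221·87.15·|sin 87.2°| = 1.9237 m/s.

1.92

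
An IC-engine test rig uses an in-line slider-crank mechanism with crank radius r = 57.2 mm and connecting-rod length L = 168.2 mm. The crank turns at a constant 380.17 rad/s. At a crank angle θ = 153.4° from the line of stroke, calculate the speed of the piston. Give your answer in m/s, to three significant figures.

6.74

ω = 380.2 rad/s
For an in-line slider-crank, x = r cosθ + √(L² − r² sin²θ), so v = −rω sinθ·[1 + r cosθ/√(L² − r² sin²θ)].
With r = 0.0572 m, L = 0.1682 m, θ = 153.4°: √(L² − r² sin²θ) = 0.16624 m.
v = −0.0572·380.2·0.44776·[1 + 0.0572·-0.89415/0.16624] = -6.7412 m/s.
|v| = 6.7412 m/s.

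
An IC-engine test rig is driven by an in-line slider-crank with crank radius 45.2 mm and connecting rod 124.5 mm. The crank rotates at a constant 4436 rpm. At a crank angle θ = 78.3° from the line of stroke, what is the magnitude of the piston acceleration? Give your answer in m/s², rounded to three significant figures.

1480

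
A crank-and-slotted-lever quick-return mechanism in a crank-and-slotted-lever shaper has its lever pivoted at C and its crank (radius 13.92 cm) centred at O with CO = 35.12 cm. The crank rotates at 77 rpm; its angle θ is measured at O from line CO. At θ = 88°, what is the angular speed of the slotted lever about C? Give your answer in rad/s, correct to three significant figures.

1.16

ω = 8.063 rad/s (from 77 rpm).
Crank pin A relative to C: A = (d + r cosθ, r sinθ); lever angle φ = atan2(r sinθ, d + r cosθ).
Differentiating tanφ: φ̇ = rω(d cosθ + r)/(d² + r² + 2dr cosθ).
d² + r² + 2dr cosθ = |CA|² = 0.14613 m²;  d cosθ + r = +0.15146 m.
|ω_lever| = |0.1392·8.063·+0.15146| / 0.14613 = 1.1633 rad/s.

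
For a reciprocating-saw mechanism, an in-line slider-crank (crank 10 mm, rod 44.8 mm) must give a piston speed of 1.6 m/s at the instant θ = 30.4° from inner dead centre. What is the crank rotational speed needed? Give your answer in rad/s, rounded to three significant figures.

For an in-line slider-crank, |v_piston| = rω|sinθ|·[1 + r cosθ/√(L² − r² sin²θ)].
With r = 0.01 m, L = 0.0448 m, θ = 30.4°: the bracketed kinematic factor |dx/dθ| = 0.0060409 m.
ω = v/|dx/dθ| = 1.6/0.0060409 = 264.86 rad/s.

265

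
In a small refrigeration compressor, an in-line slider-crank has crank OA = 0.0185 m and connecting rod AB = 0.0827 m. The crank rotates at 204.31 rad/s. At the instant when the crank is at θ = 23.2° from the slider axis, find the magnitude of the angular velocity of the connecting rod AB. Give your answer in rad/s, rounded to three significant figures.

ω = 204.3 rad/s
The rod makes angle φ with the slider axis where L sinφ = r sinθ; differentiating, L cosφ·φ̇ = r ω cosθ.
L cosφ = √(L² − r² sin²θ) = 0.082378 m.
|ω_rod| = r ω |cosθ| / √(L² − r² sin²θ) = 0.0185·204.3·0.91914/0.082378 = 42.172 rad/s.

42.2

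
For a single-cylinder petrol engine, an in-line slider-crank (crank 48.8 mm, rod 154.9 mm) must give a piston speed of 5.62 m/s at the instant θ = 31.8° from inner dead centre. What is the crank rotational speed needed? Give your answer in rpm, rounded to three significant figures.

1640

For an in-line slider-crank, |v_piston| = rω|sinθ|·[1 + r cosθ/√(L² − r² sin²θ)].
With r = 0.0488 m, L = 0.1549 m, θ = 31.8°: the bracketed kinematic factor |dx/dθ| = 0.032698 m.
ω = v/|dx/dθ| = 5.62/0.032698 = 171.88 rad/s.
N = 60ω/(2π) = 1641.3 rpm.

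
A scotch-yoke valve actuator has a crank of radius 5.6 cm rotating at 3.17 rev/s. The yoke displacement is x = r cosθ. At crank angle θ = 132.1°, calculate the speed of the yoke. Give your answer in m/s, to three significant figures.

ω = 19.92 rad/s (from 3.17 rev/s).
x = r cosθ ⇒ ẋ = −rω sinθ.
|v| = rω|sinθ| = 0.056·19.92·|sin 132.1°| = 0.82759 m/s.

0.828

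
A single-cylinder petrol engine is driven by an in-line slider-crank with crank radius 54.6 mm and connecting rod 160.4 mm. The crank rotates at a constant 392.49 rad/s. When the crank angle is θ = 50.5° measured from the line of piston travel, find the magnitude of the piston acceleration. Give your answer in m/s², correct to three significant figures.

4870

ω = 392.5 rad/s
x(θ) = r cosθ + √(L² − r² sin²θ); with ω constant, a = ω²·d²x/dθ².
d²x/dθ² = −r cosθ − r²(cos2θ)/√u − r⁴ sin²2θ/(4u^{3/2}),  u = L² − r² sin²θ = 0.0239532 m².
Substituting r = 0.0546 m, L = 0.1604 m, θ = 50.5°: d²x/dθ² = -0.031632 m.
a = ω²·d²x/dθ² = (392.5)²·(-0.031632) = -4872.9 m/s²;  |a| = 4872.9 m/s².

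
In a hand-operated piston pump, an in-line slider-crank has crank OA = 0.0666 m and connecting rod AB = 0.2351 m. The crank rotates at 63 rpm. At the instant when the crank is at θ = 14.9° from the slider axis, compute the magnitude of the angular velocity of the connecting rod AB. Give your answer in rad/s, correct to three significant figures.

ω = 6.597 rad/s (converted from 63 rpm).
The rod makes angle φ with the slider axis where L sinφ = r sinθ; differentiating, L cosφ·φ̇ = r ω cosθ.
L cosφ = √(L² − r² sin²θ) = 0.23448 m.
|ω_rod| = r ω |cosθ| / √(L² − r² sin²θ) = 0.0666·6.597·0.96638/0.23448 = 1.8109 rad/s.

1.81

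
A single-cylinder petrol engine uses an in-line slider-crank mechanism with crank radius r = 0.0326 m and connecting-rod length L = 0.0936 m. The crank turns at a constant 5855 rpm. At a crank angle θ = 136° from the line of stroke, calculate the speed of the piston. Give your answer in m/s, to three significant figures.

10.3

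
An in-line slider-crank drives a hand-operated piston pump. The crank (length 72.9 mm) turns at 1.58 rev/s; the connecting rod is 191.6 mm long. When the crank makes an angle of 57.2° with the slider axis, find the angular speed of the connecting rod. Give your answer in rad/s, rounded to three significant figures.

2.16

ω = 9.927 rad/s (converted from 1.58 rev/s).
The rod makes angle φ with the slider axis where L sinφ = r sinθ; differentiating, L cosφ·φ̇ = r ω cosθ.
L cosφ = √(L² − r² sin²θ) = 0.18154 m.
|ω_rod| = r ω |cosθ| / √(L² − r² sin²θ) = 0.0729·9.927·0.54171/0.18154 = 2.1596 rad/s.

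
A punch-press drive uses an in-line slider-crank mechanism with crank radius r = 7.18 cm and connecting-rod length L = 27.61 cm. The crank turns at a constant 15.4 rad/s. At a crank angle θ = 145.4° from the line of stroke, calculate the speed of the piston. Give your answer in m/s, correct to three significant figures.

0.492

ω = 15.4 rad/s
For an in-line slider-crank, x = r cosθ + √(L² − r² sin²θ), so v = −rω sinθ·[1 + r cosθ/√(L² − r² sin²θ)].
With r = 0.0718 m, L = 0.2761 m, θ = 145.4°: √(L² − r² sin²θ) = 0.27307 m.
v = −0.0718·15.4·0.56784·[1 + 0.0718·-0.82314/0.27307] = -0.49198 m/s.
|v| = 0.49198 m/s.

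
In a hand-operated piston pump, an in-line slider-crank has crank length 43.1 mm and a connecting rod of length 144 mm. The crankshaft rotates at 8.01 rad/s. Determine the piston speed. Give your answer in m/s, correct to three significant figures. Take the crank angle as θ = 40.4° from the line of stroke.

0.276

ω = 8.01 rad/s
For an in-line slider-crank, x = r cosθ + √(L² − r² sin²θ), so v = −rω sinθ·[1 + r cosθ/√(L² − r² sin²θ)].
With r = 0.0431 m, L = 0.144 m, θ = 40.4°: √(L² − r² sin²θ) = 0.14126 m.
v = −0.0431·8.01·0.64812·[1 + 0.0431·0.76154/0.14126] = -0.27574 m/s.
|v| = 0.27574 m/s.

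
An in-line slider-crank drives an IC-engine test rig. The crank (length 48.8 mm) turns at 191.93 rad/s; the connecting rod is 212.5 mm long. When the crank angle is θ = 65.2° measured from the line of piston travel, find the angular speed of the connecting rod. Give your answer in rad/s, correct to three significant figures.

ω = 191.9 rad/s
The rod makes angle φ with the slider axis where L sinφ = r sinθ; differentiating, L cosφ·φ̇ = r ω cosθ.
L cosφ = √(L² − r² sin²θ) = 0.20783 m.
|ω_rod| = r ω |cosθ| / √(L² − r² sin²θ) = 0.0488·191.9·0.41945/0.20783 = 18.903 rad/s.

18.9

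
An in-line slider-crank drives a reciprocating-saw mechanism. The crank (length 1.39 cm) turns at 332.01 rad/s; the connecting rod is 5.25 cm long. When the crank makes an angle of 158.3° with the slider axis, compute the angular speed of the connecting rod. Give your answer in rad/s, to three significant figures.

82.1

ω = 332 rad/s
The rod makes angle φ with the slider axis where L sinφ = r sinθ; differentiating, L cosφ·φ̇ = r ω cosθ.
L cosφ = √(L² − r² sin²θ) = 0.052248 m.
|ω_rod| = r ω |cosθ| / √(L² − r² sin²θ) = 0.0139·332·0.92913/0.052248 = 82.068 rad/s.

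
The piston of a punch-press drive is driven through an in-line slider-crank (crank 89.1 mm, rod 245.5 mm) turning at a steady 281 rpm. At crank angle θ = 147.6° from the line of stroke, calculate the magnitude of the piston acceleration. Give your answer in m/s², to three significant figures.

52.2

ω = 2π·281/60 = 29.43 rad/s
x(θ) = r cosθ + √(L² − r² sin²θ); with ω constant, a = ω²·d²x/dθ².
d²x/dθ² = −r cosθ − r²(cos2θ)/√u − r⁴ sin²2θ/(4u^{3/2}),  u = L² − r² sin²θ = 0.0579909 m².
Substituting r = 0.0891 m, L = 0.2455 m, θ = 147.6°: d²x/dθ² = +0.060269 m.
a = ω²·d²x/dθ² = (29.43)²·(+0.060269) = +52.187 m/s²;  |a| = 52.187 m/s².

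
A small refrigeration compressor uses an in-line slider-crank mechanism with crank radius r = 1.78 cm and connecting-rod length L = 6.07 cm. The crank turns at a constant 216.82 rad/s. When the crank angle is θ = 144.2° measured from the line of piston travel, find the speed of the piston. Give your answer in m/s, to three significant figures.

ω = 216.8 rad/s
For an in-line slider-crank, x = r cosθ + √(L² − r² sin²θ), so v = −rω sinθ·[1 + r cosθ/√(L² − r² sin²θ)].
With r = 0.0178 m, L = 0.0607 m, θ = 144.2°: √(L² − r² sin²θ) = 0.0598 m.
v = −0.0178·216.8·0.58496·[1 + 0.0178·-0.81106/0.0598] = -1.7126 m/s.
|v| = 1.7126 m/s.

1.71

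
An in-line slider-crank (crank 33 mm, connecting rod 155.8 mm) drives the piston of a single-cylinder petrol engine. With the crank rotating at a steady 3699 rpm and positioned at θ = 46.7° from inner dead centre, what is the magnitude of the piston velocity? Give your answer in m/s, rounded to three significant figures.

ω = 2π·3699/60 = 387.4 rad/s
For an in-line slider-crank, x = r cosθ + √(L² − r² sin²θ), so v = −rω sinθ·[1 + r cosθ/√(L² − r² sin²θ)].
With r = 0.033 m, L = 0.1558 m, θ = 46.7°: √(L² − r² sin²θ) = 0.15394 m.
v = −0.033·387.4·0.72777·[1 + 0.033·0.68582/0.15394] = -10.671 m/s.
|v| = 10.671 m/s.

10.7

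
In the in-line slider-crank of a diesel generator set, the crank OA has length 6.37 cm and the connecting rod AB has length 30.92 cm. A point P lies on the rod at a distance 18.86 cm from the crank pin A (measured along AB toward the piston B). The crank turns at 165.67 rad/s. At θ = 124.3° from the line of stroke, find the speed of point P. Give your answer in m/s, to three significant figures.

ω = 165.7 rad/s.  Crank-pin speed |V_A| = rω = 10.553 m/s, perpendicular to OA.
Rod angle: sinφ = −(r/L) sinθ ⇒ φ = -9.799°; ω_rod = −rω cosθ/√(L²−r²sin²θ) = +19.518 rad/s.
V_P = V_A + ω_rod × AP, with AP = 0.1886 m along the rod.
Components: V_Px = −rω sinθ − a·ω_rod·sinφ = -8.0915 m/s;  V_Py = rω cosθ + a·ω_rod·cosφ = -2.3196 m/s.
|V_P| = √(V_Px² + V_Py²) = 8.4174 m/s.

8.42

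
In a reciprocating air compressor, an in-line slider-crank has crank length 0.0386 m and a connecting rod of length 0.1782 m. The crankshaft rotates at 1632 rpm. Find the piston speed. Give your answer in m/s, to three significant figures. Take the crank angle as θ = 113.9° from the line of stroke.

ω = 2π·1632/60 = 170.9 rad/s
For an in-line slider-crank, x = r cosθ + √(L² − r² sin²θ), so v = −rω sinθ·[1 + r cosθ/√(L² − r² sin²θ)].
With r = 0.0386 m, L = 0.1782 m, θ = 113.9°: √(L² − r² sin²θ) = 0.17467 m.
v = −0.0386·170.9·0.91425·[1 + 0.0386·-0.40514/0.17467] = -5.4912 m/s.
|v| = 5.4912 m/s.

5.49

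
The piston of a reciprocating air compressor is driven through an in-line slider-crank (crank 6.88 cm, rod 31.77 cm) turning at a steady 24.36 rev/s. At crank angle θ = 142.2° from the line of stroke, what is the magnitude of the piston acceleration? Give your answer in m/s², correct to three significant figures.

ω = 2π·24.4 = 153.1 rad/s
x(θ) = r cosθ + √(L² − r² sin²θ); with ω constant, a = ω²·d²x/dθ².
d²x/dθ² = −r cosθ − r²(cos2θ)/√u − r⁴ sin²2θ/(4u^{3/2}),  u = L² − r² sin²θ = 0.0991551 m².
Substituting r = 0.0688 m, L = 0.3177 m, θ = 142.2°: d²x/dθ² = +0.050456 m.
a = ω²·d²x/dθ² = (153.1)²·(+0.050456) = +1182 m/s²;  |a| = 1182 m/s².

1180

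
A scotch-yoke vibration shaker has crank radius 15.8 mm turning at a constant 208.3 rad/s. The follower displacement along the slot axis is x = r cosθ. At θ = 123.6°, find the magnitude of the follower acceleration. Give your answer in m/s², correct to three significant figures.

379

ω = 208.3 rad/s
x = r cosθ ⇒ ẍ = −rω² cosθ (ω constant).
|a| = rω²|cosθ| = 0.0158·(208.3)²·|cos 123.6°| = 379.37 m/s².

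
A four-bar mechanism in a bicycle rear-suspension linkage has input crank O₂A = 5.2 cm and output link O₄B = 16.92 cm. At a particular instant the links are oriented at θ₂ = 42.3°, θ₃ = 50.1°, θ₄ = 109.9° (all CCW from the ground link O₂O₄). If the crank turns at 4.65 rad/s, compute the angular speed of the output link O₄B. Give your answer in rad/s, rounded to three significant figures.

0.224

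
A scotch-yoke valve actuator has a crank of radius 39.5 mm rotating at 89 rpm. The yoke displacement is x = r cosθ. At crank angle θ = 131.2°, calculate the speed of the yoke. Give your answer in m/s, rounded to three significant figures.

0.277

ω = 9.32 rad/s (from 89 rpm).
x = r cosθ ⇒ ẋ = −rω sinθ.
|v| = rω|sinθ| = 0.0395·9.32·|sin 131.2°| = 0.277 m/s.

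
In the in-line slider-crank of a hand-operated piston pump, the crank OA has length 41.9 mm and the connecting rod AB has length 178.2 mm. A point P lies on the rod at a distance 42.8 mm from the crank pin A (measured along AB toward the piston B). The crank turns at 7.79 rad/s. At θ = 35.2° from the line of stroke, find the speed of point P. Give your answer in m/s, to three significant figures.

0.283

ω = 7.79 rad/s.  Crank-pin speed |V_A| = rω = 0.3264 m/s, perpendicular to OA.
Rod angle: sinφ = −(r/L) sinθ ⇒ φ = -7.790°; ω_rod = −rω cosθ/√(L²−r²sin²θ) = -1.5107 rad/s.
V_P = V_A + ω_rod × AP, with AP = 0.0428 m along the rod.
Components: V_Px = −rω sinθ − a·ω_rod·sinφ = -0.19691 m/s;  V_Py = rω cosθ + a·ω_rod·cosφ = +0.20266 m/s.
|V_P| = √(V_Px² + V_Py²) = 0.28257 m/s.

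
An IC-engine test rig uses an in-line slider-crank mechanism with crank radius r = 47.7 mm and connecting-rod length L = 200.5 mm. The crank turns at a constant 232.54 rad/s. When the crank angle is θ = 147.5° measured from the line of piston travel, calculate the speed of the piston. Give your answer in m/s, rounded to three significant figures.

4.75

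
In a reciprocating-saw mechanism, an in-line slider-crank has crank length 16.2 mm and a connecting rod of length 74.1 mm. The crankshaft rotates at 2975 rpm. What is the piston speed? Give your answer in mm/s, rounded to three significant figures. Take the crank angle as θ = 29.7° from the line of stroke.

ω = 2π·2975/60 = 311.5 rad/s
For an in-line slider-crank, x = r cosθ + √(L² − r² sin²θ), so v = −rω sinθ·[1 + r cosθ/√(L² − r² sin²θ)].
With r = 0.0162 m, L = 0.0741 m, θ = 29.7°: √(L² − r² sin²θ) = 0.073664 m.
v = −0.0162·311.5·0.49546·[1 + 0.0162·0.86863/0.073664] = -2.9782 m/s.
|v| = 2.9782 m/s = 2978.2 mm/s.

2980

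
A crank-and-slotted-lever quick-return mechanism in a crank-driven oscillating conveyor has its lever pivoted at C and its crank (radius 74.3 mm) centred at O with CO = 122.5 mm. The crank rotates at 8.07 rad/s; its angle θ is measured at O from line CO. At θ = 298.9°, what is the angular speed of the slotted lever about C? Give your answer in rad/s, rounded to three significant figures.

2.73

ω = 8.07 rad/s
Crank pin A relative to C: A = (d + r cosθ, r sinθ); lever angle φ = atan2(r sinθ, d + r cosθ).
Differentiating tanφ: φ̇ = rω(d cosθ + r)/(d² + r² + 2dr cosθ).
d² + r² + 2dr cosθ = |CA|² = 0.0293242 m²;  d cosθ + r = +0.1335 m.
|ω_lever| = |0.0743·8.07·+0.1335| / 0.0293242 = 2.7298 rad/s.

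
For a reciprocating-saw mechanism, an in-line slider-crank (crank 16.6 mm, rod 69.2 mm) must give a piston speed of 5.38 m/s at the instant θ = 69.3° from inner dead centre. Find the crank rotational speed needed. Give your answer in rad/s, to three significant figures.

319

For an in-line slider-crank, |v_piston| = rω|sinθ|·[1 + r cosθ/√(L² − r² sin²θ)].
With r = 0.0166 m, L = 0.0692 m, θ = 69.3°: the bracketed kinematic factor |dx/dθ| = 0.01688 m.
ω = v/|dx/dθ| = 5.38/0.01688 = 318.73 rad/s.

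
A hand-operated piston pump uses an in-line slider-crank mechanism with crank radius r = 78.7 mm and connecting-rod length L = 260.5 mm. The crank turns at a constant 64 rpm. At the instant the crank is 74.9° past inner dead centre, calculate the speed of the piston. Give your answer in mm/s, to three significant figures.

ω = 2π·64/60 = 6.702 rad/s
For an in-line slider-crank, x = r cosθ + √(L² − r² sin²θ), so v = −rω sinθ·[1 + r cosθ/√(L² − r² sin²θ)].
With r = 0.0787 m, L = 0.2605 m, θ = 74.9°: √(L² − r² sin²θ) = 0.24917 m.
v = −0.0787·6.702·0.96547·[1 + 0.0787·0.26050/0.24917] = -0.55114 m/s.
|v| = 0.55114 m/s = 551.14 mm/s.

551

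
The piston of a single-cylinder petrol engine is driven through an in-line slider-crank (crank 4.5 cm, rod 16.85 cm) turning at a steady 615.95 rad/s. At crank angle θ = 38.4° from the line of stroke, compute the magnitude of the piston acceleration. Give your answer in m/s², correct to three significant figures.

14500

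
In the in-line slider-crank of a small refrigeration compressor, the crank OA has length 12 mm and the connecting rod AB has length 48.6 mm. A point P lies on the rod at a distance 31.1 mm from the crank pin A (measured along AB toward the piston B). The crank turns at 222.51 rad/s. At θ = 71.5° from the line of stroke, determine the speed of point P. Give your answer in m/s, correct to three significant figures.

ω = 222.5 rad/s.  Crank-pin speed |V_A| = rω = 2.6701 m/s, perpendicular to OA.
Rod angle: sinφ = −(r/L) sinθ ⇒ φ = -13.542°; ω_rod = −rω cosθ/√(L²−r²sin²θ) = -17.931 rad/s.
V_P = V_A + ω_rod × AP, with AP = 0.0311 m along the rod.
Components: V_Px = −rω sinθ − a·ω_rod·sinφ = -2.6627 m/s;  V_Py = rω cosθ + a·ω_rod·cosφ = +0.30508 m/s.
|V_P| = √(V_Px² + V_Py²) = 2.6801 m/s.

2.68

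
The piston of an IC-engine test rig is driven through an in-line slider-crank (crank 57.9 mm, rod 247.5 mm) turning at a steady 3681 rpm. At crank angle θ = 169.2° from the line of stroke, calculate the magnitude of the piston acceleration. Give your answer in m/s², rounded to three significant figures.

ω = 2π·3681/60 = 385.5 rad/s
x(θ) = r cosθ + √(L² − r² sin²θ); with ω constant, a = ω²·d²x/dθ².
d²x/dθ² = −r cosθ − r²(cos2θ)/√u − r⁴ sin²2θ/(4u^{3/2}),  u = L² − r² sin²θ = 0.0611385 m².
Substituting r = 0.0579 m, L = 0.2475 m, θ = 169.2°: d²x/dθ² = +0.044243 m.
a = ω²·d²x/dθ² = (385.5)²·(+0.044243) = +6574.1 m/s²;  |a| = 6574.1 m/s².

6570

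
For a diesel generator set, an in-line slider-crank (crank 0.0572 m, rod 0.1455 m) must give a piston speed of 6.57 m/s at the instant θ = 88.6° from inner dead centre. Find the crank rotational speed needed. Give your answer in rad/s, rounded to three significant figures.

114

For an in-line slider-crank, |v_piston| = rω|sinθ|·[1 + r cosθ/√(L² − r² sin²θ)].
With r = 0.0572 m, L = 0.1455 m, θ = 88.6°: the bracketed kinematic factor |dx/dθ| = 0.05778 m.
ω = v/|dx/dθ| = 6.57/0.05778 = 113.71 rad/s.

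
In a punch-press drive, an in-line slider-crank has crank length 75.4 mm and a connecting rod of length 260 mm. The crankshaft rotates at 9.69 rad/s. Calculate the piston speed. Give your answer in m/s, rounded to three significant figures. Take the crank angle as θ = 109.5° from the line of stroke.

0.619

ω = 9.69 rad/s
For an in-line slider-crank, x = r cosθ + √(L² − r² sin²θ), so v = −rω sinθ·[1 + r cosθ/√(L² − r² sin²θ)].
With r = 0.0754 m, L = 0.26 m, θ = 109.5°: √(L² − r² sin²θ) = 0.2501 m.
v = −0.0754·9.69·0.94264·[1 + 0.0754·-0.33381/0.2501] = -0.61941 m/s.
|v| = 0.61941 m/s.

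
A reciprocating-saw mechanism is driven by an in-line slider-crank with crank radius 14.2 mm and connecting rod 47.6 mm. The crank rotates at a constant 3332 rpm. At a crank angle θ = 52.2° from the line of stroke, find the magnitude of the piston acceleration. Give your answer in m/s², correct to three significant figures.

939

ω = 2π·3332/60 = 348.9 rad/s
x(θ) = r cosθ + √(L² − r² sin²θ); with ω constant, a = ω²·d²x/dθ².
d²x/dθ² = −r cosθ − r²(cos2θ)/√u − r⁴ sin²2θ/(4u^{3/2}),  u = L² − r² sin²θ = 0.00213987 m².
Substituting r = 0.0142 m, L = 0.0476 m, θ = 52.2°: d²x/dθ² = -0.0077156 m.
a = ω²·d²x/dθ² = (348.9)²·(-0.0077156) = -939.37 m/s²;  |a| = 939.37 m/s².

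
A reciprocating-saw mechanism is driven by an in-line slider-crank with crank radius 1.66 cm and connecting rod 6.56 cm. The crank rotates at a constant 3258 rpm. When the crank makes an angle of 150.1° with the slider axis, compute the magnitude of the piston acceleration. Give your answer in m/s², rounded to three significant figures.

1420

ω = 2π·3258/60 = 341.2 rad/s
x(θ) = r cosθ + √(L² − r² sin²θ); with ω constant, a = ω²·d²x/dθ².
d²x/dθ² = −r cosθ − r²(cos2θ)/√u − r⁴ sin²2θ/(4u^{3/2}),  u = L² − r² sin²θ = 0.00423489 m².
Substituting r = 0.0166 m, L = 0.0656 m, θ = 150.1°: d²x/dθ² = +0.012209 m.
a = ω²·d²x/dθ² = (341.2)²·(+0.012209) = +1421.2 m/s²;  |a| = 1421.2 m/s².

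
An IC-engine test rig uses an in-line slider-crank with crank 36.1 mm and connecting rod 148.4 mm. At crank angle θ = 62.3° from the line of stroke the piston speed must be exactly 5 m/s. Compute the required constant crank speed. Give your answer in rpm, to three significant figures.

For an in-line slider-crank, |v_piston| = rω|sinθ|·[1 + r cosθ/√(L² − r² sin²θ)].
With r = 0.0361 m, L = 0.1484 m, θ = 62.3°: the bracketed kinematic factor |dx/dθ| = 0.035664 m.
ω = v/|dx/dθ| = 5/0.035664 = 140.2 rad/s.
N = 60ω/(2π) = 1338.8 rpm.

1340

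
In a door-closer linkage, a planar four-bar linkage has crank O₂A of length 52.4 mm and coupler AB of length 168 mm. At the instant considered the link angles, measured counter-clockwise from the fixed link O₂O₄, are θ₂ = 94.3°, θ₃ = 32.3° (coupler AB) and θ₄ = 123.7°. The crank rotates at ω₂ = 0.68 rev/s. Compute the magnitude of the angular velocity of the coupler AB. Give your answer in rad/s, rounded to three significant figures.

ω₂ = 4.273 rad/s (from 0.68 rev/s).
Differentiating the loop-closure r₂e^{iθ₂}+r₃e^{iθ₃}=r₁+r₄e^{iθ₄} gives r₂ω₂e^{iθ₂}+r₃ω₃e^{iθ₃}=r₄ω₄e^{iθ₄}.
Eliminating the other unknown: ω₃ = r₂ω₂ sin(θ₄−θ₂) / [r₃ sin(θ₃−θ₄)].
Numerator sine = +0.49090; denominator sine = -0.99970.
Result = 0.0524·4.273·(+0.49090) / (0.168·(-0.99970)) = -0.65439 rad/s; magnitude 0.65439 rad/s.

0.654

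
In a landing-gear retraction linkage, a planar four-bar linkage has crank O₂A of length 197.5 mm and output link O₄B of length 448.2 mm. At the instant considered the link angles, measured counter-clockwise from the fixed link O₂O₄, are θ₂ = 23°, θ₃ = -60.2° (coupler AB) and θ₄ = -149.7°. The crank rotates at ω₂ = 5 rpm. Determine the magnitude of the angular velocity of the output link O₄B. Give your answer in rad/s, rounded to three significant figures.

0.229

ω₂ = 0.5236 rad/s (from 5 rpm).
Differentiating the loop-closure r₂e^{iθ₂}+r₃e^{iθ₃}=r₁+r₄e^{iθ₄} gives r₂ω₂e^{iθ₂}+r₃ω₃e^{iθ₃}=r₄ω₄e^{iθ₄}.
Eliminating the other unknown: ω₄ = r₂ω₂ sin(θ₂−θ₃) / [r₄ sin(θ₄−θ₃)].
Numerator sine = +0.99297; denominator sine = -0.99996.
Result = 0.1975·0.5236·(+0.99297) / (0.4482·(-0.99996)) = -0.22911 rad/s; magnitude 0.22911 rad/s.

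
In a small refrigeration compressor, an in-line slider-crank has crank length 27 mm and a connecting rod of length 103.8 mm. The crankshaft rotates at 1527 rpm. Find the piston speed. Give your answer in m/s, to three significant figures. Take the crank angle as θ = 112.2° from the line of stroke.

3.59

ω = 2π·1527/60 = 159.9 rad/s
For an in-line slider-crank, x = r cosθ + √(L² − r² sin²θ), so v = −rω sinθ·[1 + r cosθ/√(L² − r² sin²θ)].
With r = 0.027 m, L = 0.1038 m, θ = 112.2°: √(L² − r² sin²θ) = 0.10074 m.
v = −0.027·159.9·0.92587·[1 + 0.027·-0.37784/0.10074] = -3.5926 m/s.
|v| = 3.5926 m/s.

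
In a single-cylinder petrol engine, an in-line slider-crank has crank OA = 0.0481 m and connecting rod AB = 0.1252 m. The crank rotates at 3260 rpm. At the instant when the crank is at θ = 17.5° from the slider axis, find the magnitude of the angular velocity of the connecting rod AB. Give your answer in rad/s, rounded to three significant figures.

ω = 341.4 rad/s (converted from 3260 rpm).
The rod makes angle φ with the slider axis where L sinφ = r sinθ; differentiating, L cosφ·φ̇ = r ω cosθ.
L cosφ = √(L² − r² sin²θ) = 0.12436 m.
|ω_rod| = r ω |cosθ| / √(L² − r² sin²θ) = 0.0481·341.4·0.95372/0.12436 = 125.93 rad/s.

126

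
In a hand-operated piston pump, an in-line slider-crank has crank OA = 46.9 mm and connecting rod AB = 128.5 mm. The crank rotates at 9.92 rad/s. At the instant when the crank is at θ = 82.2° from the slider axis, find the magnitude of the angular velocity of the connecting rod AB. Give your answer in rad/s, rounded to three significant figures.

0.527

ω = 9.92 rad/s
The rod makes angle φ with the slider axis where L sinφ = r sinθ; differentiating, L cosφ·φ̇ = r ω cosθ.
L cosφ = √(L² − r² sin²θ) = 0.1198 m.
|ω_rod| = r ω |cosθ| / √(L² − r² sin²θ) = 0.0469·9.92·0.13572/0.1198 = 0.52704 rad/s.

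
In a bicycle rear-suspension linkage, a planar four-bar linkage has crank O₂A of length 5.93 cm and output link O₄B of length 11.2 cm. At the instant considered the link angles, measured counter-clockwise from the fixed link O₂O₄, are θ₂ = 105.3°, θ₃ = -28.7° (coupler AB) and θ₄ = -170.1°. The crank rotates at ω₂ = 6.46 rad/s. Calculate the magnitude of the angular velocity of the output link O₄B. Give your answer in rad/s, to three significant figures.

3.94

ω₂ = 6.46 rad/s
Differentiating the loop-closure r₂e^{iθ₂}+r₃e^{iθ₃}=r₁+r₄e^{iθ₄} gives r₂ω₂e^{iθ₂}+r₃ω₃e^{iθ₃}=r₄ω₄e^{iθ₄}.
Eliminating the other unknown: ω₄ = r₂ω₂ sin(θ₂−θ₃) / [r₄ sin(θ₄−θ₃)].
Numerator sine = +0.71934; denominator sine = -0.62388.
Result = 0.0593·6.46·(+0.71934) / (0.112·(-0.62388)) = -3.9437 rad/s; magnitude 3.9437 rad/s.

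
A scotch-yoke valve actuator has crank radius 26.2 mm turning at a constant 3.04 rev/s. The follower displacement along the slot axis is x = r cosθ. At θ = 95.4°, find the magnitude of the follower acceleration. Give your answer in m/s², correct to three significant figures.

ω = 19.1 rad/s (from 3.04 rev/s).
x = r cosθ ⇒ ẍ = −rω² cosθ (ω constant).
|a| = rω²|cosθ| = 0.0262·(19.1)²·|cos 95.4°| = 0.89957 m/s².

0.900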